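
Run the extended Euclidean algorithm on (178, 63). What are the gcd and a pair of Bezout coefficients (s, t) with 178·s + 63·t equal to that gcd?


Euclidean algorithm on (178, 63) — divide until remainder is 0:
  178 = 2 · 63 + 52
  63 = 1 · 52 + 11
  52 = 4 · 11 + 8
  11 = 1 · 8 + 3
  8 = 2 · 3 + 2
  3 = 1 · 2 + 1
  2 = 2 · 1 + 0
gcd(178, 63) = 1.
Track Bezout coefficients alongside the remainders: start with r₀ = 178 = a·1 + b·0 (s = 1, t = 0) and r₁ = 63 = a·0 + b·1 (s = 0, t = 1); each new remainder r_{k+1} = r_{k-1} − q_k·r_k inherits s_{k+1} = s_{k-1} − q_k·s_k, t_{k+1} = t_{k-1} − q_k·t_k, so r_k = a·s_k + b·t_k at every step:
  q = 2: r = 52, s = 1 − 2·0 = 1, t = 0 − 2·1 = -2  (check: 178·1 + 63·(-2) = 52)
  q = 1: r = 11, s = 0 − 1·1 = -1, t = 1 − 1·(-2) = 3  (check: 178·(-1) + 63·3 = 11)
  q = 4: r = 8, s = 1 − 4·(-1) = 5, t = -2 − 4·3 = -14  (check: 178·5 + 63·(-14) = 8)
  q = 1: r = 3, s = -1 − 1·5 = -6, t = 3 − 1·(-14) = 17  (check: 178·(-6) + 63·17 = 3)
  q = 2: r = 2, s = 5 − 2·(-6) = 17, t = -14 − 2·17 = -48  (check: 178·17 + 63·(-48) = 2)
  q = 1: r = 1, s = -6 − 1·17 = -23, t = 17 − 1·(-48) = 65  (check: 178·(-23) + 63·65 = 1)
The row with r = 1 (the gcd) gives the Bezout coefficients s = -23, t = 65.
Result: 178 · (-23) + 63 · (65) = 1.

gcd(178, 63) = 1; s = -23, t = 65 (check: 178·(-23) + 63·65 = 1).


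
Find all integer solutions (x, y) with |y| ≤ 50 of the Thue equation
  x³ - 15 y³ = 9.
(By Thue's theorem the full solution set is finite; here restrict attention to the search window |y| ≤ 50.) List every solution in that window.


The equation is x³ - 15y³ = 9. For fixed y, x³ = 15·y³ + 9, so a solution requires the RHS to be a perfect cube.
Strategy: iterate y from -50 to 50, compute RHS = 15·y³ + 9, and check whether it is a (positive or negative) perfect cube.
Check small values of y:
  y = 0: RHS = 9 is not a perfect cube.
  y = 1: RHS = 24 is not a perfect cube.
  y = -1: RHS = -6 is not a perfect cube.
  y = 2: RHS = 129 is not a perfect cube.
  y = -2: RHS = -111 is not a perfect cube.
  y = 3: RHS = 414 is not a perfect cube.
  y = -3: RHS = -396 is not a perfect cube.
Continuing the search up to |y| = 50 finds no solutions either.
No (x, y) in the scanned range satisfies the equation.

No integer solutions with |y| ≤ 50.


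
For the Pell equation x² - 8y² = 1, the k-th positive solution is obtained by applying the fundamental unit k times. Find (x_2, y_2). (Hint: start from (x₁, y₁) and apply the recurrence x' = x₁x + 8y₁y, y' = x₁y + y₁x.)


Step 1: Find the fundamental solution (x₁, y₁) of x² - 8y² = 1.
  Expand √8 as a continued fraction. a₀ = ⌊√8⌋ = 2; iterate m_{k+1} = d_k·a_k − m_k, d_{k+1} = (8 − m_{k+1}²)/d_k, a_{k+1} = ⌊(a₀ + m_{k+1})/d_{k+1}⌋ (starting m₀ = 0, d₀ = 1), with convergents p_k = a_k·p_{k-1} + p_{k-2}, q_k = a_k·q_{k-1} + q_{k-2} (p₋₁ = 1, q₋₁ = 0):
  k = 0: a₀ = 2; p₀/q₀ = 2/1; p₀² − 8·q₀² = 4 − 8 = -4.
  k = 1: m = 2, d = 4, a = ⌊(2 + 2)/4⌋ = 1; p/q = (1·2 + 1)/(1·1 + 0) = 3/1; p² − 8·q² = 9 − 8 = 1.
  The first convergent with p² − 8·q² = 1 gives the fundamental solution (x₁, y₁) = (3, 1).
Step 2: Apply the recurrence (x_{n+1}, y_{n+1}) = (x₁x_n + 8y₁y_n, x₁y_n + y₁x_n) repeatedly.
  From (x_1, y_1) = (3, 1): x_2 = 3·3 + 8·1·1 = 17; y_2 = 3·1 + 1·3 = 6.
Step 3: Verify x_2² - 8·y_2² = 289 - 288 = 1 (should be 1). ✓

(x_1, y_1) = (3, 1); (x_2, y_2) = (17, 6).


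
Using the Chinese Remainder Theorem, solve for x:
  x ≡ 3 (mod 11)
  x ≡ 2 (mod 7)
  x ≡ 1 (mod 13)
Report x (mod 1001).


Moduli 11, 7, 13 are pairwise coprime; by CRT there is a unique solution modulo M = 11 · 7 · 13 = 1001.
Solve pairwise, accumulating the modulus:
  Start with x ≡ 3 (mod 11).
  Combine with x ≡ 2 (mod 7): since gcd(11, 7) = 1, we get a unique residue mod 77.
    Write x = 3 + 11·t and substitute into x ≡ 2 (mod 7): 11·t ≡ 2 − 3 = -1 (mod 7).
    Reduce coefficients mod 7: 4·t ≡ 6 (mod 7).
    The inverse of 4 mod 7 is 2 (since 4·2 = 8 = 1·7 + 1), so t ≡ 2·6 = 12 ≡ 5 (mod 7).
    Then x = 3 + 11·5 = 58, valid modulo lcm(11, 7) = 77: x ≡ 58 (mod 77).
  Combine with x ≡ 1 (mod 13): since gcd(77, 13) = 1, we get a unique residue mod 1001.
    Write x = 58 + 77·t and substitute into x ≡ 1 (mod 13): 77·t ≡ 1 − 58 = -57 (mod 13).
    Reduce coefficients mod 13: 12·t ≡ 8 (mod 13).
    The inverse of 12 mod 13 is 12 (since 12·12 = 144 = 11·13 + 1), so t ≡ 12·8 = 96 ≡ 5 (mod 13).
    Then x = 58 + 77·5 = 443, valid modulo lcm(77, 13) = 1001: x ≡ 443 (mod 1001).
Verify: 443 mod 11 = 3 ✓, 443 mod 7 = 2 ✓, 443 mod 13 = 1 ✓.

x ≡ 443 (mod 1001).


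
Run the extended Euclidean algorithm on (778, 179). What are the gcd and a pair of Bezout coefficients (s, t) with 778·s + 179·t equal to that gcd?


Euclidean algorithm on (778, 179) — divide until remainder is 0:
  778 = 4 · 179 + 62
  179 = 2 · 62 + 55
  62 = 1 · 55 + 7
  55 = 7 · 7 + 6
  7 = 1 · 6 + 1
  6 = 6 · 1 + 0
gcd(778, 179) = 1.
Track Bezout coefficients alongside the remainders: start with r₀ = 778 = a·1 + b·0 (s = 1, t = 0) and r₁ = 179 = a·0 + b·1 (s = 0, t = 1); each new remainder r_{k+1} = r_{k-1} − q_k·r_k inherits s_{k+1} = s_{k-1} − q_k·s_k, t_{k+1} = t_{k-1} − q_k·t_k, so r_k = a·s_k + b·t_k at every step:
  q = 4: r = 62, s = 1 − 4·0 = 1, t = 0 − 4·1 = -4  (check: 778·1 + 179·(-4) = 62)
  q = 2: r = 55, s = 0 − 2·1 = -2, t = 1 − 2·(-4) = 9  (check: 778·(-2) + 179·9 = 55)
  q = 1: r = 7, s = 1 − 1·(-2) = 3, t = -4 − 1·9 = -13  (check: 778·3 + 179·(-13) = 7)
  q = 7: r = 6, s = -2 − 7·3 = -23, t = 9 − 7·(-13) = 100  (check: 778·(-23) + 179·100 = 6)
  q = 1: r = 1, s = 3 − 1·(-23) = 26, t = -13 − 1·100 = -113  (check: 778·26 + 179·(-113) = 1)
The row with r = 1 (the gcd) gives the Bezout coefficients s = 26, t = -113.
Result: 778 · (26) + 179 · (-113) = 1.

gcd(778, 179) = 1; s = 26, t = -113 (check: 778·26 + 179·(-113) = 1).


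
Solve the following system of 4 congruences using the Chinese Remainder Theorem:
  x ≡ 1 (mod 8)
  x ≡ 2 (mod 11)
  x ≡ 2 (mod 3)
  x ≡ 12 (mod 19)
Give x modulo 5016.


Product of moduli M = 8 · 11 · 3 · 19 = 5016.
Merge one congruence at a time:
  Start: x ≡ 1 (mod 8).
  Combine with x ≡ 2 (mod 11); new modulus lcm = 88.
    Write x = 1 + 8·t and substitute into x ≡ 2 (mod 11): 8·t ≡ 2 − 1 = 1 (mod 11).
    The inverse of 8 mod 11 is 7 (since 8·7 = 56 = 5·11 + 1), so t ≡ 7·1 = 7 ≡ 7 (mod 11).
    Then x = 1 + 8·7 = 57, valid modulo lcm(8, 11) = 88: x ≡ 57 (mod 88).
  Combine with x ≡ 2 (mod 3); new modulus lcm = 264.
    Write x = 57 + 88·t and substitute into x ≡ 2 (mod 3): 88·t ≡ 2 − 57 = -55 (mod 3).
    Reduce coefficients mod 3: 1·t ≡ 2 (mod 3).
    So t ≡ 2 (mod 3).
    Then x = 57 + 88·2 = 233, valid modulo lcm(88, 3) = 264: x ≡ 233 (mod 264).
  Combine with x ≡ 12 (mod 19); new modulus lcm = 5016.
    Write x = 233 + 264·t and substitute into x ≡ 12 (mod 19): 264·t ≡ 12 − 233 = -221 (mod 19).
    Reduce coefficients mod 19: 17·t ≡ 7 (mod 19).
    The inverse of 17 mod 19 is 9 (since 17·9 = 153 = 8·19 + 1), so t ≡ 9·7 = 63 ≡ 6 (mod 19).
    Then x = 233 + 264·6 = 1817, valid modulo lcm(264, 19) = 5016: x ≡ 1817 (mod 5016).
Verify against each original: 1817 mod 8 = 1, 1817 mod 11 = 2, 1817 mod 3 = 2, 1817 mod 19 = 12.

x ≡ 1817 (mod 5016).


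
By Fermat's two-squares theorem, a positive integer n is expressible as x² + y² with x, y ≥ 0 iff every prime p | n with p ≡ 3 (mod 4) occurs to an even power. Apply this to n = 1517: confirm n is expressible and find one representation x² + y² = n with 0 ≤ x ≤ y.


Step 1: Factor n = 1517 = 37 · 41.
Step 2: Check the mod-4 condition on each prime factor: 37 ≡ 1 (mod 4), exponent 1; 41 ≡ 1 (mod 4), exponent 1.
All primes ≡ 3 (mod 4) appear to even exponent (or don't appear), so by the two-squares theorem n IS expressible as a sum of two squares.
Step 3: Build a representation. Here n = 37 · 41 is a product of primes ≡ 1 (mod 4). Each prime p ≡ 1 (mod 4) is itself a sum of two squares; find a² by testing p − a² for a perfect square:
  37: 37 − 1² = 36 = 6² ⇒ 37 = 1² + 6².
  41: 41 − 1² = 40, 41 − 2² = 37, 41 − 3² = 32, 41 − 4² = 25 = 5² ⇒ 41 = 4² + 5².
  Combine using the Brahmagupta–Fibonacci identity (a² + b²)(c² + d²) = (ac − bd)² + (ad + bc)² = (ac + bd)² + (ad − bc)²:
  37 · 41 = 1517: from (1² + 6²)(4² + 5²), take (1·4 − 6·5, 1·5 + 6·4) = (4 − 30, 5 + 24) = (-26, 29); dropping signs (only squares matter) gives (26, 29); check 26² + 29² = 676 + 841 = 1517 ✓.
Step 4: Order so x ≤ y and verify: 26² + 29² = 676 + 841 = 1517 = n. ✓

n = 1517 = 26² + 29² (one valid representation with x ≤ y).


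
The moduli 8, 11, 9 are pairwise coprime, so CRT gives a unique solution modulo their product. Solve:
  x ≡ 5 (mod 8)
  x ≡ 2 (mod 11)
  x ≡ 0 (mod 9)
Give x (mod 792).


Moduli 8, 11, 9 are pairwise coprime; by CRT there is a unique solution modulo M = 8 · 11 · 9 = 792.
Solve pairwise, accumulating the modulus:
  Start with x ≡ 5 (mod 8).
  Combine with x ≡ 2 (mod 11): since gcd(8, 11) = 1, we get a unique residue mod 88.
    Write x = 5 + 8·t and substitute into x ≡ 2 (mod 11): 8·t ≡ 2 − 5 = -3 (mod 11).
    Reduce coefficients mod 11: 8·t ≡ 8 (mod 11).
    The inverse of 8 mod 11 is 7 (since 8·7 = 56 = 5·11 + 1), so t ≡ 7·8 = 56 ≡ 1 (mod 11).
    Then x = 5 + 8·1 = 13, valid modulo lcm(8, 11) = 88: x ≡ 13 (mod 88).
  Combine with x ≡ 0 (mod 9): since gcd(88, 9) = 1, we get a unique residue mod 792.
    Write x = 13 + 88·t and substitute into x ≡ 0 (mod 9): 88·t ≡ 0 − 13 = -13 (mod 9).
    Reduce coefficients mod 9: 7·t ≡ 5 (mod 9).
    The inverse of 7 mod 9 is 4 (since 7·4 = 28 = 3·9 + 1), so t ≡ 4·5 = 20 ≡ 2 (mod 9).
    Then x = 13 + 88·2 = 189, valid modulo lcm(88, 9) = 792: x ≡ 189 (mod 792).
Verify: 189 mod 8 = 5 ✓, 189 mod 11 = 2 ✓, 189 mod 9 = 0 ✓.

x ≡ 189 (mod 792).


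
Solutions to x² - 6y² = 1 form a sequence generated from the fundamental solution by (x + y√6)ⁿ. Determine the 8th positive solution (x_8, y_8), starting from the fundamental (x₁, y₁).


Step 1: Find the fundamental solution (x₁, y₁) of x² - 6y² = 1.
  Expand √6 as a continued fraction. a₀ = ⌊√6⌋ = 2; iterate m_{k+1} = d_k·a_k − m_k, d_{k+1} = (6 − m_{k+1}²)/d_k, a_{k+1} = ⌊(a₀ + m_{k+1})/d_{k+1}⌋ (starting m₀ = 0, d₀ = 1), with convergents p_k = a_k·p_{k-1} + p_{k-2}, q_k = a_k·q_{k-1} + q_{k-2} (p₋₁ = 1, q₋₁ = 0):
  k = 0: a₀ = 2; p₀/q₀ = 2/1; p₀² − 6·q₀² = 4 − 6 = -2.
  k = 1: m = 2, d = 2, a = ⌊(2 + 2)/2⌋ = 2; p/q = (2·2 + 1)/(2·1 + 0) = 5/2; p² − 6·q² = 25 − 24 = 1.
  The first convergent with p² − 6·q² = 1 gives the fundamental solution (x₁, y₁) = (5, 2).
Step 2: Apply the recurrence (x_{n+1}, y_{n+1}) = (x₁x_n + 6y₁y_n, x₁y_n + y₁x_n) repeatedly.
  From (x_1, y_1) = (5, 2): x_2 = 5·5 + 6·2·2 = 49; y_2 = 5·2 + 2·5 = 20.
  From (x_2, y_2) = (49, 20): x_3 = 5·49 + 6·2·20 = 485; y_3 = 5·20 + 2·49 = 198.
  From (x_3, y_3) = (485, 198): x_4 = 5·485 + 6·2·198 = 4801; y_4 = 5·198 + 2·485 = 1960.
  From (x_4, y_4) = (4801, 1960): x_5 = 5·4801 + 6·2·1960 = 47525; y_5 = 5·1960 + 2·4801 = 19402.
  From (x_5, y_5) = (47525, 19402): x_6 = 5·47525 + 6·2·19402 = 470449; y_6 = 5·19402 + 2·47525 = 192060.
  From (x_6, y_6) = (470449, 192060): x_7 = 5·470449 + 6·2·192060 = 4656965; y_7 = 5·192060 + 2·470449 = 1901198.
  From (x_7, y_7) = (4656965, 1901198): x_8 = 5·4656965 + 6·2·1901198 = 46099201; y_8 = 5·1901198 + 2·4656965 = 18819920.
Step 3: Verify x_8² - 6·y_8² = 2125136332838401 - 2125136332838400 = 1 (should be 1). ✓

(x_1, y_1) = (5, 2); (x_8, y_8) = (46099201, 18819920).


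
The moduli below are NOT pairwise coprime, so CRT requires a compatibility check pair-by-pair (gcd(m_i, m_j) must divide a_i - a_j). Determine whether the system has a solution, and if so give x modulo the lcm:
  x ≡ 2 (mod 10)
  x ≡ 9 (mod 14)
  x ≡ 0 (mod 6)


Moduli 10, 14, 6 are not pairwise coprime, so CRT works modulo lcm(m_i) when all pairwise compatibility conditions hold.
Pairwise compatibility: gcd(m_i, m_j) must divide a_i - a_j for every pair.
Merge one congruence at a time:
  Start: x ≡ 2 (mod 10).
  Combine with x ≡ 9 (mod 14): gcd(10, 14) = 2, and 9 - 2 = 7 is NOT divisible by 2.
    ⇒ system is inconsistent (no integer solution).

No solution (the system is inconsistent).


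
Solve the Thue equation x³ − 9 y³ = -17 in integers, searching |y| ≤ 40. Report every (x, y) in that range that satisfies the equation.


The equation is x³ - 9y³ = -17. For fixed y, x³ = 9·y³ − 17, so a solution requires the RHS to be a perfect cube.
Strategy: iterate y from -40 to 40, compute RHS = 9·y³ − 17, and check whether it is a (positive or negative) perfect cube.
Check small values of y:
  y = 0: RHS = -17 is not a perfect cube.
  y = 1: RHS = -8 = (-2)³ ⇒ x = -2 works.
  y = -1: RHS = -26 is not a perfect cube.
  y = 2: RHS = 55 is not a perfect cube.
  y = -2: RHS = -89 is not a perfect cube.
  y = 3: RHS = 226 is not a perfect cube.
  y = -3: RHS = -260 is not a perfect cube.
Continuing, at y = 25: RHS = 140608 = (52)³ ⇒ x = 52 works.
Searching the remaining y in |y| ≤ 40 finds no further solutions.
Collected solutions: (-2, 1), (52, 25).

Solutions (with |y| ≤ 40): (-2, 1), (52, 25).


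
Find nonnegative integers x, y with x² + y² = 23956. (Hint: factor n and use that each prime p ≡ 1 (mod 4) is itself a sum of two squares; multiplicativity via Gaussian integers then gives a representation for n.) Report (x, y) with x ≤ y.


Step 1: Factor n = 23956 = 2^2 · 53 · 113.
Step 2: Check the mod-4 condition on each prime factor: 2 = 2 (special); 53 ≡ 1 (mod 4), exponent 1; 113 ≡ 1 (mod 4), exponent 1.
All primes ≡ 3 (mod 4) appear to even exponent (or don't appear), so by the two-squares theorem n IS expressible as a sum of two squares.
Step 3: Build a representation. Group n = k² · m with k = 2 and m = 53 · 113 = 5989 (a product of primes ≡ 1 (mod 4)); a representation of m scales to one of n via (k·x)² + (k·y)² = k²(x² + y²). Each prime p ≡ 1 (mod 4) is itself a sum of two squares; find a² by testing p − a² for a perfect square:
  53: 53 − 1² = 52, 53 − 2² = 49 = 7² ⇒ 53 = 2² + 7².
  113: 113 − 1² = 112, 113 − 2² = 109, 113 − 3² = 104, 113 − 4² = 97, 113 − 5² = 88, 113 − 6² = 77, 113 − 7² = 64 = 8² ⇒ 113 = 7² + 8².
  Combine using the Brahmagupta–Fibonacci identity (a² + b²)(c² + d²) = (ac − bd)² + (ad + bc)² = (ac + bd)² + (ad − bc)²:
  53 · 113 = 5989: from (2² + 7²)(7² + 8²), take (2·7 − 7·8, 2·8 + 7·7) = (14 − 56, 16 + 49) = (-42, 65); dropping signs (only squares matter) gives (42, 65); check 42² + 65² = 1764 + 4225 = 5989 ✓.
  Scale by k = 2: (2·42, 2·65) = (84, 130).
Step 4: Order so x ≤ y and verify: 84² + 130² = 7056 + 16900 = 23956 = n. ✓

n = 23956 = 84² + 130² (one valid representation with x ≤ y).


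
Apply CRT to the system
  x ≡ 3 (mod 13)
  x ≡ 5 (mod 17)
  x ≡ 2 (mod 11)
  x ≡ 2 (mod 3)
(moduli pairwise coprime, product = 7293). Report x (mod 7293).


Product of moduli M = 13 · 17 · 11 · 3 = 7293.
Merge one congruence at a time:
  Start: x ≡ 3 (mod 13).
  Combine with x ≡ 5 (mod 17); new modulus lcm = 221.
    Write x = 3 + 13·t and substitute into x ≡ 5 (mod 17): 13·t ≡ 5 − 3 = 2 (mod 17).
    The inverse of 13 mod 17 is 4 (since 13·4 = 52 = 3·17 + 1), so t ≡ 4·2 = 8 ≡ 8 (mod 17).
    Then x = 3 + 13·8 = 107, valid modulo lcm(13, 17) = 221: x ≡ 107 (mod 221).
  Combine with x ≡ 2 (mod 11); new modulus lcm = 2431.
    Write x = 107 + 221·t and substitute into x ≡ 2 (mod 11): 221·t ≡ 2 − 107 = -105 (mod 11).
    Reduce coefficients mod 11: 1·t ≡ 5 (mod 11).
    So t ≡ 5 (mod 11).
    Then x = 107 + 221·5 = 1212, valid modulo lcm(221, 11) = 2431: x ≡ 1212 (mod 2431).
  Combine with x ≡ 2 (mod 3); new modulus lcm = 7293.
    Write x = 1212 + 2431·t and substitute into x ≡ 2 (mod 3): 2431·t ≡ 2 − 1212 = -1210 (mod 3).
    Reduce coefficients mod 3: 1·t ≡ 2 (mod 3).
    So t ≡ 2 (mod 3).
    Then x = 1212 + 2431·2 = 6074, valid modulo lcm(2431, 3) = 7293: x ≡ 6074 (mod 7293).
Verify against each original: 6074 mod 13 = 3, 6074 mod 17 = 5, 6074 mod 11 = 2, 6074 mod 3 = 2.

x ≡ 6074 (mod 7293).


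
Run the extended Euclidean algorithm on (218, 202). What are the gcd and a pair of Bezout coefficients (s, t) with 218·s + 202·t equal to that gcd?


Euclidean algorithm on (218, 202) — divide until remainder is 0:
  218 = 1 · 202 + 16
  202 = 12 · 16 + 10
  16 = 1 · 10 + 6
  10 = 1 · 6 + 4
  6 = 1 · 4 + 2
  4 = 2 · 2 + 0
gcd(218, 202) = 2.
Track Bezout coefficients alongside the remainders: start with r₀ = 218 = a·1 + b·0 (s = 1, t = 0) and r₁ = 202 = a·0 + b·1 (s = 0, t = 1); each new remainder r_{k+1} = r_{k-1} − q_k·r_k inherits s_{k+1} = s_{k-1} − q_k·s_k, t_{k+1} = t_{k-1} − q_k·t_k, so r_k = a·s_k + b·t_k at every step:
  q = 1: r = 16, s = 1 − 1·0 = 1, t = 0 − 1·1 = -1  (check: 218·1 + 202·(-1) = 16)
  q = 12: r = 10, s = 0 − 12·1 = -12, t = 1 − 12·(-1) = 13  (check: 218·(-12) + 202·13 = 10)
  q = 1: r = 6, s = 1 − 1·(-12) = 13, t = -1 − 1·13 = -14  (check: 218·13 + 202·(-14) = 6)
  q = 1: r = 4, s = -12 − 1·13 = -25, t = 13 − 1·(-14) = 27  (check: 218·(-25) + 202·27 = 4)
  q = 1: r = 2, s = 13 − 1·(-25) = 38, t = -14 − 1·27 = -41  (check: 218·38 + 202·(-41) = 2)
The row with r = 2 (the gcd) gives the Bezout coefficients s = 38, t = -41.
Result: 218 · (38) + 202 · (-41) = 2.

gcd(218, 202) = 2; s = 38, t = -41 (check: 218·38 + 202·(-41) = 2).


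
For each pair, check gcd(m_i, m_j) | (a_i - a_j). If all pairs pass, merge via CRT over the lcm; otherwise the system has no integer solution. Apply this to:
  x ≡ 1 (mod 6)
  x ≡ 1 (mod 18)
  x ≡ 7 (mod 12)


Moduli 6, 18, 12 are not pairwise coprime, so CRT works modulo lcm(m_i) when all pairwise compatibility conditions hold.
Pairwise compatibility: gcd(m_i, m_j) must divide a_i - a_j for every pair.
Merge one congruence at a time:
  Start: x ≡ 1 (mod 6).
  Combine with x ≡ 1 (mod 18): gcd(6, 18) = 6; 1 - 1 = 0, which IS divisible by 6, so compatible.
    Write x = 1 + 6·t and substitute into x ≡ 1 (mod 18): 6·t ≡ 1 − 1 = 0 (mod 18).
    Divide the congruence (and modulus) by g = 6: 1·t ≡ 0 (mod 3).
    So t ≡ 0 (mod 3).
    Then x = 1 + 6·0 = 1, valid modulo lcm(6, 18) = 18: x ≡ 1 (mod 18).
  Combine with x ≡ 7 (mod 12): gcd(18, 12) = 6; 7 - 1 = 6, which IS divisible by 6, so compatible.
    Write x = 1 + 18·t and substitute into x ≡ 7 (mod 12): 18·t ≡ 7 − 1 = 6 (mod 12).
    Divide the congruence (and modulus) by g = 6: 3·t ≡ 1 (mod 2).
    Reduce coefficients mod 2: 1·t ≡ 1 (mod 2).
    So t ≡ 1 (mod 2).
    Then x = 1 + 18·1 = 19, valid modulo lcm(18, 12) = 36: x ≡ 19 (mod 36).
Verify: 19 mod 6 = 1, 19 mod 18 = 1, 19 mod 12 = 7.

x ≡ 19 (mod 36).


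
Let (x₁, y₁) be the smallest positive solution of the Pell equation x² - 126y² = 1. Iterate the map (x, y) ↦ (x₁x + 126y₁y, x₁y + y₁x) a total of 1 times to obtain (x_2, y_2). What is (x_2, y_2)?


Step 1: Find the fundamental solution (x₁, y₁) of x² - 126y² = 1.
  Expand √126 as a continued fraction. a₀ = ⌊√126⌋ = 11; iterate m_{k+1} = d_k·a_k − m_k, d_{k+1} = (126 − m_{k+1}²)/d_k, a_{k+1} = ⌊(a₀ + m_{k+1})/d_{k+1}⌋ (starting m₀ = 0, d₀ = 1), with convergents p_k = a_k·p_{k-1} + p_{k-2}, q_k = a_k·q_{k-1} + q_{k-2} (p₋₁ = 1, q₋₁ = 0):
  k = 0: a₀ = 11; p₀/q₀ = 11/1; p₀² − 126·q₀² = 121 − 126 = -5.
  k = 1: m = 11, d = 5, a = ⌊(11 + 11)/5⌋ = 4; p/q = (4·11 + 1)/(4·1 + 0) = 45/4; p² − 126·q² = 2025 − 2016 = 9.
  k = 2: m = 9, d = 9, a = ⌊(11 + 9)/9⌋ = 2; p/q = (2·45 + 11)/(2·4 + 1) = 101/9; p² − 126·q² = 10201 − 10206 = -5.
  k = 3: m = 9, d = 5, a = ⌊(11 + 9)/5⌋ = 4; p/q = (4·101 + 45)/(4·9 + 4) = 449/40; p² − 126·q² = 201601 − 201600 = 1.
  The first convergent with p² − 126·q² = 1 gives the fundamental solution (x₁, y₁) = (449, 40).
Step 2: Apply the recurrence (x_{n+1}, y_{n+1}) = (x₁x_n + 126y₁y_n, x₁y_n + y₁x_n) repeatedly.
  From (x_1, y_1) = (449, 40): x_2 = 449·449 + 126·40·40 = 403201; y_2 = 449·40 + 40·449 = 35920.
Step 3: Verify x_2² - 126·y_2² = 162571046401 - 162571046400 = 1 (should be 1). ✓

(x_1, y_1) = (449, 40); (x_2, y_2) = (403201, 35920).


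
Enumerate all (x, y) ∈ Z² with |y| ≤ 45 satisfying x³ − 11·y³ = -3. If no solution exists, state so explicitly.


The equation is x³ - 11y³ = -3. For fixed y, x³ = 11·y³ − 3, so a solution requires the RHS to be a perfect cube.
Strategy: iterate y from -45 to 45, compute RHS = 11·y³ − 3, and check whether it is a (positive or negative) perfect cube.
Check small values of y:
  y = 0: RHS = -3 is not a perfect cube.
  y = 1: RHS = 8 = (2)³ ⇒ x = 2 works.
  y = -1: RHS = -14 is not a perfect cube.
  y = 2: RHS = 85 is not a perfect cube.
  y = -2: RHS = -91 is not a perfect cube.
  y = 3: RHS = 294 is not a perfect cube.
  y = -3: RHS = -300 is not a perfect cube.
Continuing the search up to |y| = 45 finds no further solutions beyond those listed.
Collected solutions: (2, 1).

Solutions (with |y| ≤ 45): (2, 1).


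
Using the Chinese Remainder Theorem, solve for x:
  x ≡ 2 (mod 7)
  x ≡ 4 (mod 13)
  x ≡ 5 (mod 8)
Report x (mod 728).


Moduli 7, 13, 8 are pairwise coprime; by CRT there is a unique solution modulo M = 7 · 13 · 8 = 728.
Solve pairwise, accumulating the modulus:
  Start with x ≡ 2 (mod 7).
  Combine with x ≡ 4 (mod 13): since gcd(7, 13) = 1, we get a unique residue mod 91.
    Write x = 2 + 7·t and substitute into x ≡ 4 (mod 13): 7·t ≡ 4 − 2 = 2 (mod 13).
    The inverse of 7 mod 13 is 2 (since 7·2 = 14 = 1·13 + 1), so t ≡ 2·2 = 4 ≡ 4 (mod 13).
    Then x = 2 + 7·4 = 30, valid modulo lcm(7, 13) = 91: x ≡ 30 (mod 91).
  Combine with x ≡ 5 (mod 8): since gcd(91, 8) = 1, we get a unique residue mod 728.
    Write x = 30 + 91·t and substitute into x ≡ 5 (mod 8): 91·t ≡ 5 − 30 = -25 (mod 8).
    Reduce coefficients mod 8: 3·t ≡ 7 (mod 8).
    The inverse of 3 mod 8 is 3 (since 3·3 = 9 = 1·8 + 1), so t ≡ 3·7 = 21 ≡ 5 (mod 8).
    Then x = 30 + 91·5 = 485, valid modulo lcm(91, 8) = 728: x ≡ 485 (mod 728).
Verify: 485 mod 7 = 2 ✓, 485 mod 13 = 4 ✓, 485 mod 8 = 5 ✓.

x ≡ 485 (mod 728).


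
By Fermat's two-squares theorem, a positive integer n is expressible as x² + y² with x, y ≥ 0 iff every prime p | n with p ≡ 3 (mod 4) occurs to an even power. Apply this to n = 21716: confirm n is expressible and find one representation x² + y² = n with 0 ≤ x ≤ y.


Step 1: Factor n = 21716 = 2^2 · 61 · 89.
Step 2: Check the mod-4 condition on each prime factor: 2 = 2 (special); 61 ≡ 1 (mod 4), exponent 1; 89 ≡ 1 (mod 4), exponent 1.
All primes ≡ 3 (mod 4) appear to even exponent (or don't appear), so by the two-squares theorem n IS expressible as a sum of two squares.
Step 3: Build a representation. Group n = k² · m with k = 2 and m = 61 · 89 = 5429 (a product of primes ≡ 1 (mod 4)); a representation of m scales to one of n via (k·x)² + (k·y)² = k²(x² + y²). Each prime p ≡ 1 (mod 4) is itself a sum of two squares; find a² by testing p − a² for a perfect square:
  61: 61 − 1² = 60, 61 − 2² = 57, 61 − 3² = 52, 61 − 4² = 45, 61 − 5² = 36 = 6² ⇒ 61 = 5² + 6².
  89: 89 − 1² = 88, 89 − 2² = 85, 89 − 3² = 80, 89 − 4² = 73, 89 − 5² = 64 = 8² ⇒ 89 = 5² + 8².
  Combine using the Brahmagupta–Fibonacci identity (a² + b²)(c² + d²) = (ac − bd)² + (ad + bc)² = (ac + bd)² + (ad − bc)²:
  61 · 89 = 5429: from (5² + 6²)(5² + 8²), take (5·5 − 6·8, 5·8 + 6·5) = (25 − 48, 40 + 30) = (-23, 70); dropping signs (only squares matter) gives (23, 70); check 23² + 70² = 529 + 4900 = 5429 ✓.
  Scale by k = 2: (2·23, 2·70) = (46, 140).
Step 4: Order so x ≤ y and verify: 46² + 140² = 2116 + 19600 = 21716 = n. ✓

n = 21716 = 46² + 140² (one valid representation with x ≤ y).


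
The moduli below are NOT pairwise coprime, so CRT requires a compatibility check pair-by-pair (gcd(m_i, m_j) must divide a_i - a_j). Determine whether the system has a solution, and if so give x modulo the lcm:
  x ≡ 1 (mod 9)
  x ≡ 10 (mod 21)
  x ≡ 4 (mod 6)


Moduli 9, 21, 6 are not pairwise coprime, so CRT works modulo lcm(m_i) when all pairwise compatibility conditions hold.
Pairwise compatibility: gcd(m_i, m_j) must divide a_i - a_j for every pair.
Merge one congruence at a time:
  Start: x ≡ 1 (mod 9).
  Combine with x ≡ 10 (mod 21): gcd(9, 21) = 3; 10 - 1 = 9, which IS divisible by 3, so compatible.
    Write x = 1 + 9·t and substitute into x ≡ 10 (mod 21): 9·t ≡ 10 − 1 = 9 (mod 21).
    Divide the congruence (and modulus) by g = 3: 3·t ≡ 3 (mod 7).
    The inverse of 3 mod 7 is 5 (since 3·5 = 15 = 2·7 + 1), so t ≡ 5·3 = 15 ≡ 1 (mod 7).
    Then x = 1 + 9·1 = 10, valid modulo lcm(9, 21) = 63: x ≡ 10 (mod 63).
  Combine with x ≡ 4 (mod 6): gcd(63, 6) = 3; 4 - 10 = -6, which IS divisible by 3, so compatible.
    Write x = 10 + 63·t and substitute into x ≡ 4 (mod 6): 63·t ≡ 4 − 10 = -6 (mod 6).
    Divide the congruence (and modulus) by g = 3: 21·t ≡ -2 (mod 2).
    Reduce coefficients mod 2: 1·t ≡ 0 (mod 2).
    So t ≡ 0 (mod 2).
    Then x = 10 + 63·0 = 10, valid modulo lcm(63, 6) = 126: x ≡ 10 (mod 126).
Verify: 10 mod 9 = 1, 10 mod 21 = 10, 10 mod 6 = 4.

x ≡ 10 (mod 126).


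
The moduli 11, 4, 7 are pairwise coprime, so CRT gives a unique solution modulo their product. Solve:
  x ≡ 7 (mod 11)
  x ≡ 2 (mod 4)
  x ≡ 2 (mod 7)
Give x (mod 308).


Moduli 11, 4, 7 are pairwise coprime; by CRT there is a unique solution modulo M = 11 · 4 · 7 = 308.
Solve pairwise, accumulating the modulus:
  Start with x ≡ 7 (mod 11).
  Combine with x ≡ 2 (mod 4): since gcd(11, 4) = 1, we get a unique residue mod 44.
    Write x = 7 + 11·t and substitute into x ≡ 2 (mod 4): 11·t ≡ 2 − 7 = -5 (mod 4).
    Reduce coefficients mod 4: 3·t ≡ 3 (mod 4).
    The inverse of 3 mod 4 is 3 (since 3·3 = 9 = 2·4 + 1), so t ≡ 3·3 = 9 ≡ 1 (mod 4).
    Then x = 7 + 11·1 = 18, valid modulo lcm(11, 4) = 44: x ≡ 18 (mod 44).
  Combine with x ≡ 2 (mod 7): since gcd(44, 7) = 1, we get a unique residue mod 308.
    Write x = 18 + 44·t and substitute into x ≡ 2 (mod 7): 44·t ≡ 2 − 18 = -16 (mod 7).
    Reduce coefficients mod 7: 2·t ≡ 5 (mod 7).
    The inverse of 2 mod 7 is 4 (since 2·4 = 8 = 1·7 + 1), so t ≡ 4·5 = 20 ≡ 6 (mod 7).
    Then x = 18 + 44·6 = 282, valid modulo lcm(44, 7) = 308: x ≡ 282 (mod 308).
Verify: 282 mod 11 = 7 ✓, 282 mod 4 = 2 ✓, 282 mod 7 = 2 ✓.

x ≡ 282 (mod 308).


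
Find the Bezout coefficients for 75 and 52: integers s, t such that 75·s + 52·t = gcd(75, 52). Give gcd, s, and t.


Euclidean algorithm on (75, 52) — divide until remainder is 0:
  75 = 1 · 52 + 23
  52 = 2 · 23 + 6
  23 = 3 · 6 + 5
  6 = 1 · 5 + 1
  5 = 5 · 1 + 0
gcd(75, 52) = 1.
Track Bezout coefficients alongside the remainders: start with r₀ = 75 = a·1 + b·0 (s = 1, t = 0) and r₁ = 52 = a·0 + b·1 (s = 0, t = 1); each new remainder r_{k+1} = r_{k-1} − q_k·r_k inherits s_{k+1} = s_{k-1} − q_k·s_k, t_{k+1} = t_{k-1} − q_k·t_k, so r_k = a·s_k + b·t_k at every step:
  q = 1: r = 23, s = 1 − 1·0 = 1, t = 0 − 1·1 = -1  (check: 75·1 + 52·(-1) = 23)
  q = 2: r = 6, s = 0 − 2·1 = -2, t = 1 − 2·(-1) = 3  (check: 75·(-2) + 52·3 = 6)
  q = 3: r = 5, s = 1 − 3·(-2) = 7, t = -1 − 3·3 = -10  (check: 75·7 + 52·(-10) = 5)
  q = 1: r = 1, s = -2 − 1·7 = -9, t = 3 − 1·(-10) = 13  (check: 75·(-9) + 52·13 = 1)
The row with r = 1 (the gcd) gives the Bezout coefficients s = -9, t = 13.
Result: 75 · (-9) + 52 · (13) = 1.

gcd(75, 52) = 1; s = -9, t = 13 (check: 75·(-9) + 52·13 = 1).


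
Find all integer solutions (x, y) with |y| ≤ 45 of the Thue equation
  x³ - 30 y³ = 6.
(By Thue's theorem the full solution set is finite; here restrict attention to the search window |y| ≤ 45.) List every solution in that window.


The equation is x³ - 30y³ = 6. For fixed y, x³ = 30·y³ + 6, so a solution requires the RHS to be a perfect cube.
Strategy: iterate y from -45 to 45, compute RHS = 30·y³ + 6, and check whether it is a (positive or negative) perfect cube.
Check small values of y:
  y = 0: RHS = 6 is not a perfect cube.
  y = 1: RHS = 36 is not a perfect cube.
  y = -1: RHS = -24 is not a perfect cube.
  y = 2: RHS = 246 is not a perfect cube.
  y = -2: RHS = -234 is not a perfect cube.
  y = 3: RHS = 816 is not a perfect cube.
  y = -3: RHS = -804 is not a perfect cube.
Continuing the search up to |y| = 45 finds no solutions either.
No (x, y) in the scanned range satisfies the equation.

No integer solutions with |y| ≤ 45.


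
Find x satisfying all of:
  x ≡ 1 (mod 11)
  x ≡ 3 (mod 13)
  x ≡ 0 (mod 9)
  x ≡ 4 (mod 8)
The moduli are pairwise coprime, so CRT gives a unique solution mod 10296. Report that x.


Product of moduli M = 11 · 13 · 9 · 8 = 10296.
Merge one congruence at a time:
  Start: x ≡ 1 (mod 11).
  Combine with x ≡ 3 (mod 13); new modulus lcm = 143.
    Write x = 1 + 11·t and substitute into x ≡ 3 (mod 13): 11·t ≡ 3 − 1 = 2 (mod 13).
    The inverse of 11 mod 13 is 6 (since 11·6 = 66 = 5·13 + 1), so t ≡ 6·2 = 12 ≡ 12 (mod 13).
    Then x = 1 + 11·12 = 133, valid modulo lcm(11, 13) = 143: x ≡ 133 (mod 143).
  Combine with x ≡ 0 (mod 9); new modulus lcm = 1287.
    Write x = 133 + 143·t and substitute into x ≡ 0 (mod 9): 143·t ≡ 0 − 133 = -133 (mod 9).
    Reduce coefficients mod 9: 8·t ≡ 2 (mod 9).
    The inverse of 8 mod 9 is 8 (since 8·8 = 64 = 7·9 + 1), so t ≡ 8·2 = 16 ≡ 7 (mod 9).
    Then x = 133 + 143·7 = 1134, valid modulo lcm(143, 9) = 1287: x ≡ 1134 (mod 1287).
  Combine with x ≡ 4 (mod 8); new modulus lcm = 10296.
    Write x = 1134 + 1287·t and substitute into x ≡ 4 (mod 8): 1287·t ≡ 4 − 1134 = -1130 (mod 8).
    Reduce coefficients mod 8: 7·t ≡ 6 (mod 8).
    The inverse of 7 mod 8 is 7 (since 7·7 = 49 = 6·8 + 1), so t ≡ 7·6 = 42 ≡ 2 (mod 8).
    Then x = 1134 + 1287·2 = 3708, valid modulo lcm(1287, 8) = 10296: x ≡ 3708 (mod 10296).
Verify against each original: 3708 mod 11 = 1, 3708 mod 13 = 3, 3708 mod 9 = 0, 3708 mod 8 = 4.

x ≡ 3708 (mod 10296).


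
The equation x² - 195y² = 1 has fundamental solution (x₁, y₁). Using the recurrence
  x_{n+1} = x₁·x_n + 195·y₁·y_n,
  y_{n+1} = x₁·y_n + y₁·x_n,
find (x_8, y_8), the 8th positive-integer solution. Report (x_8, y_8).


Step 1: Find the fundamental solution (x₁, y₁) of x² - 195y² = 1.
  Expand √195 as a continued fraction. a₀ = ⌊√195⌋ = 13; iterate m_{k+1} = d_k·a_k − m_k, d_{k+1} = (195 − m_{k+1}²)/d_k, a_{k+1} = ⌊(a₀ + m_{k+1})/d_{k+1}⌋ (starting m₀ = 0, d₀ = 1), with convergents p_k = a_k·p_{k-1} + p_{k-2}, q_k = a_k·q_{k-1} + q_{k-2} (p₋₁ = 1, q₋₁ = 0):
  k = 0: a₀ = 13; p₀/q₀ = 13/1; p₀² − 195·q₀² = 169 − 195 = -26.
  k = 1: m = 13, d = 26, a = ⌊(13 + 13)/26⌋ = 1; p/q = (1·13 + 1)/(1·1 + 0) = 14/1; p² − 195·q² = 196 − 195 = 1.
  The first convergent with p² − 195·q² = 1 gives the fundamental solution (x₁, y₁) = (14, 1).
Step 2: Apply the recurrence (x_{n+1}, y_{n+1}) = (x₁x_n + 195y₁y_n, x₁y_n + y₁x_n) repeatedly.
  From (x_1, y_1) = (14, 1): x_2 = 14·14 + 195·1·1 = 391; y_2 = 14·1 + 1·14 = 28.
  From (x_2, y_2) = (391, 28): x_3 = 14·391 + 195·1·28 = 10934; y_3 = 14·28 + 1·391 = 783.
  From (x_3, y_3) = (10934, 783): x_4 = 14·10934 + 195·1·783 = 305761; y_4 = 14·783 + 1·10934 = 21896.
  From (x_4, y_4) = (305761, 21896): x_5 = 14·305761 + 195·1·21896 = 8550374; y_5 = 14·21896 + 1·305761 = 612305.
  From (x_5, y_5) = (8550374, 612305): x_6 = 14·8550374 + 195·1·612305 = 239104711; y_6 = 14·612305 + 1·8550374 = 17122644.
  From (x_6, y_6) = (239104711, 17122644): x_7 = 14·239104711 + 195·1·17122644 = 6686381534; y_7 = 14·17122644 + 1·239104711 = 478821727.
  From (x_7, y_7) = (6686381534, 478821727): x_8 = 14·6686381534 + 195·1·478821727 = 186979578241; y_8 = 14·478821727 + 1·6686381534 = 13389885712.
Step 3: Verify x_8² - 195·y_8² = 34961362679182240654081 - 34961362679182240654080 = 1 (should be 1). ✓

(x_1, y_1) = (14, 1); (x_8, y_8) = (186979578241, 13389885712).


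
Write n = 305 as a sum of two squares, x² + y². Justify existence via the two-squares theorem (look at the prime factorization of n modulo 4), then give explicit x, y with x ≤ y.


Step 1: Factor n = 305 = 5 · 61.
Step 2: Check the mod-4 condition on each prime factor: 5 ≡ 1 (mod 4), exponent 1; 61 ≡ 1 (mod 4), exponent 1.
All primes ≡ 3 (mod 4) appear to even exponent (or don't appear), so by the two-squares theorem n IS expressible as a sum of two squares.
Step 3: Build a representation. Here n = 5 · 61 is a product of primes ≡ 1 (mod 4). Each prime p ≡ 1 (mod 4) is itself a sum of two squares; find a² by testing p − a² for a perfect square:
  5: 5 − 1² = 4 = 2² ⇒ 5 = 1² + 2².
  61: 61 − 1² = 60, 61 − 2² = 57, 61 − 3² = 52, 61 − 4² = 45, 61 − 5² = 36 = 6² ⇒ 61 = 5² + 6².
  Combine using the Brahmagupta–Fibonacci identity (a² + b²)(c² + d²) = (ac − bd)² + (ad + bc)² = (ac + bd)² + (ad − bc)²:
  5 · 61 = 305: from (1² + 2²)(5² + 6²), take (1·5 − 2·6, 1·6 + 2·5) = (5 − 12, 6 + 10) = (-7, 16); dropping signs (only squares matter) gives (7, 16); check 7² + 16² = 49 + 256 = 305 ✓.
Step 4: Order so x ≤ y and verify: 7² + 16² = 49 + 256 = 305 = n. ✓

n = 305 = 7² + 16² (one valid representation with x ≤ y).


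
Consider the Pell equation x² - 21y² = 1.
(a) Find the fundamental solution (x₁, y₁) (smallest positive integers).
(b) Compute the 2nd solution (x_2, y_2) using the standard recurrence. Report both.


Step 1: Find the fundamental solution (x₁, y₁) of x² - 21y² = 1.
  Expand √21 as a continued fraction. a₀ = ⌊√21⌋ = 4; iterate m_{k+1} = d_k·a_k − m_k, d_{k+1} = (21 − m_{k+1}²)/d_k, a_{k+1} = ⌊(a₀ + m_{k+1})/d_{k+1}⌋ (starting m₀ = 0, d₀ = 1), with convergents p_k = a_k·p_{k-1} + p_{k-2}, q_k = a_k·q_{k-1} + q_{k-2} (p₋₁ = 1, q₋₁ = 0):
  k = 0: a₀ = 4; p₀/q₀ = 4/1; p₀² − 21·q₀² = 16 − 21 = -5.
  k = 1: m = 4, d = 5, a = ⌊(4 + 4)/5⌋ = 1; p/q = (1·4 + 1)/(1·1 + 0) = 5/1; p² − 21·q² = 25 − 21 = 4.
  k = 2: m = 1, d = 4, a = ⌊(4 + 1)/4⌋ = 1; p/q = (1·5 + 4)/(1·1 + 1) = 9/2; p² − 21·q² = 81 − 84 = -3.
  k = 3: m = 3, d = 3, a = ⌊(4 + 3)/3⌋ = 2; p/q = (2·9 + 5)/(2·2 + 1) = 23/5; p² − 21·q² = 529 − 525 = 4.
  k = 4: m = 3, d = 4, a = ⌊(4 + 3)/4⌋ = 1; p/q = (1·23 + 9)/(1·5 + 2) = 32/7; p² − 21·q² = 1024 − 1029 = -5.
  k = 5: m = 1, d = 5, a = ⌊(4 + 1)/5⌋ = 1; p/q = (1·32 + 23)/(1·7 + 5) = 55/12; p² − 21·q² = 3025 − 3024 = 1.
  The first convergent with p² − 21·q² = 1 gives the fundamental solution (x₁, y₁) = (55, 12).
Step 2: Apply the recurrence (x_{n+1}, y_{n+1}) = (x₁x_n + 21y₁y_n, x₁y_n + y₁x_n) repeatedly.
  From (x_1, y_1) = (55, 12): x_2 = 55·55 + 21·12·12 = 6049; y_2 = 55·12 + 12·55 = 1320.
Step 3: Verify x_2² - 21·y_2² = 36590401 - 36590400 = 1 (should be 1). ✓

(x_1, y_1) = (55, 12); (x_2, y_2) = (6049, 1320).


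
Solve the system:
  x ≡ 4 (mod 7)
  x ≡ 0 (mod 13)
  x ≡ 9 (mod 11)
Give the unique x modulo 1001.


Moduli 7, 13, 11 are pairwise coprime; by CRT there is a unique solution modulo M = 7 · 13 · 11 = 1001.
Solve pairwise, accumulating the modulus:
  Start with x ≡ 4 (mod 7).
  Combine with x ≡ 0 (mod 13): since gcd(7, 13) = 1, we get a unique residue mod 91.
    Write x = 4 + 7·t and substitute into x ≡ 0 (mod 13): 7·t ≡ 0 − 4 = -4 (mod 13).
    Reduce coefficients mod 13: 7·t ≡ 9 (mod 13).
    The inverse of 7 mod 13 is 2 (since 7·2 = 14 = 1·13 + 1), so t ≡ 2·9 = 18 ≡ 5 (mod 13).
    Then x = 4 + 7·5 = 39, valid modulo lcm(7, 13) = 91: x ≡ 39 (mod 91).
  Combine with x ≡ 9 (mod 11): since gcd(91, 11) = 1, we get a unique residue mod 1001.
    Write x = 39 + 91·t and substitute into x ≡ 9 (mod 11): 91·t ≡ 9 − 39 = -30 (mod 11).
    Reduce coefficients mod 11: 3·t ≡ 3 (mod 11).
    The inverse of 3 mod 11 is 4 (since 3·4 = 12 = 1·11 + 1), so t ≡ 4·3 = 12 ≡ 1 (mod 11).
    Then x = 39 + 91·1 = 130, valid modulo lcm(91, 11) = 1001: x ≡ 130 (mod 1001).
Verify: 130 mod 7 = 4 ✓, 130 mod 13 = 0 ✓, 130 mod 11 = 9 ✓.

x ≡ 130 (mod 1001).


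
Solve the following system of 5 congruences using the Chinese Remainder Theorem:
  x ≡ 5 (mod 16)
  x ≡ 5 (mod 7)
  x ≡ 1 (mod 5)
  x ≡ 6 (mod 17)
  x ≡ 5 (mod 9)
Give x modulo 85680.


Product of moduli M = 16 · 7 · 5 · 17 · 9 = 85680.
Merge one congruence at a time:
  Start: x ≡ 5 (mod 16).
  Combine with x ≡ 5 (mod 7); new modulus lcm = 112.
    Write x = 5 + 16·t and substitute into x ≡ 5 (mod 7): 16·t ≡ 5 − 5 = 0 (mod 7).
    Reduce coefficients mod 7: 2·t ≡ 0 (mod 7).
    The inverse of 2 mod 7 is 4 (since 2·4 = 8 = 1·7 + 1), so t ≡ 4·0 = 0 ≡ 0 (mod 7).
    Then x = 5 + 16·0 = 5, valid modulo lcm(16, 7) = 112: x ≡ 5 (mod 112).
  Combine with x ≡ 1 (mod 5); new modulus lcm = 560.
    Write x = 5 + 112·t and substitute into x ≡ 1 (mod 5): 112·t ≡ 1 − 5 = -4 (mod 5).
    Reduce coefficients mod 5: 2·t ≡ 1 (mod 5).
    The inverse of 2 mod 5 is 3 (since 2·3 = 6 = 1·5 + 1), so t ≡ 3·1 = 3 ≡ 3 (mod 5).
    Then x = 5 + 112·3 = 341, valid modulo lcm(112, 5) = 560: x ≡ 341 (mod 560).
  Combine with x ≡ 6 (mod 17); new modulus lcm = 9520.
    Write x = 341 + 560·t and substitute into x ≡ 6 (mod 17): 560·t ≡ 6 − 341 = -335 (mod 17).
    Reduce coefficients mod 17: 16·t ≡ 5 (mod 17).
    The inverse of 16 mod 17 is 16 (since 16·16 = 256 = 15·17 + 1), so t ≡ 16·5 = 80 ≡ 12 (mod 17).
    Then x = 341 + 560·12 = 7061, valid modulo lcm(560, 17) = 9520: x ≡ 7061 (mod 9520).
  Combine with x ≡ 5 (mod 9); new modulus lcm = 85680.
    Write x = 7061 + 9520·t and substitute into x ≡ 5 (mod 9): 9520·t ≡ 5 − 7061 = -7056 (mod 9).
    Reduce coefficients mod 9: 7·t ≡ 0 (mod 9).
    The inverse of 7 mod 9 is 4 (since 7·4 = 28 = 3·9 + 1), so t ≡ 4·0 = 0 ≡ 0 (mod 9).
    Then x = 7061 + 9520·0 = 7061, valid modulo lcm(9520, 9) = 85680: x ≡ 7061 (mod 85680).
Verify against each original: 7061 mod 16 = 5, 7061 mod 7 = 5, 7061 mod 5 = 1, 7061 mod 17 = 6, 7061 mod 9 = 5.

x ≡ 7061 (mod 85680).


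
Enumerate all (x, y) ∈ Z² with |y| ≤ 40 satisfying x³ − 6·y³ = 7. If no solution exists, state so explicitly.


The equation is x³ - 6y³ = 7. For fixed y, x³ = 6·y³ + 7, so a solution requires the RHS to be a perfect cube.
Strategy: iterate y from -40 to 40, compute RHS = 6·y³ + 7, and check whether it is a (positive or negative) perfect cube.
Check small values of y:
  y = 0: RHS = 7 is not a perfect cube.
  y = 1: RHS = 13 is not a perfect cube.
  y = -1: RHS = 1 = (1)³ ⇒ x = 1 works.
  y = 2: RHS = 55 is not a perfect cube.
  y = -2: RHS = -41 is not a perfect cube.
  y = 3: RHS = 169 is not a perfect cube.
  y = -3: RHS = -155 is not a perfect cube.
Continuing the search up to |y| = 40 finds no further solutions beyond those listed.
Collected solutions: (1, -1).

Solutions (with |y| ≤ 40): (1, -1).


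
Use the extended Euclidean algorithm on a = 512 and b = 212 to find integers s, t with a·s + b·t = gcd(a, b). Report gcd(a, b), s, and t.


Euclidean algorithm on (512, 212) — divide until remainder is 0:
  512 = 2 · 212 + 88
  212 = 2 · 88 + 36
  88 = 2 · 36 + 16
  36 = 2 · 16 + 4
  16 = 4 · 4 + 0
gcd(512, 212) = 4.
Track Bezout coefficients alongside the remainders: start with r₀ = 512 = a·1 + b·0 (s = 1, t = 0) and r₁ = 212 = a·0 + b·1 (s = 0, t = 1); each new remainder r_{k+1} = r_{k-1} − q_k·r_k inherits s_{k+1} = s_{k-1} − q_k·s_k, t_{k+1} = t_{k-1} − q_k·t_k, so r_k = a·s_k + b·t_k at every step:
  q = 2: r = 88, s = 1 − 2·0 = 1, t = 0 − 2·1 = -2  (check: 512·1 + 212·(-2) = 88)
  q = 2: r = 36, s = 0 − 2·1 = -2, t = 1 − 2·(-2) = 5  (check: 512·(-2) + 212·5 = 36)
  q = 2: r = 16, s = 1 − 2·(-2) = 5, t = -2 − 2·5 = -12  (check: 512·5 + 212·(-12) = 16)
  q = 2: r = 4, s = -2 − 2·5 = -12, t = 5 − 2·(-12) = 29  (check: 512·(-12) + 212·29 = 4)
The row with r = 4 (the gcd) gives the Bezout coefficients s = -12, t = 29.
Result: 512 · (-12) + 212 · (29) = 4.

gcd(512, 212) = 4; s = -12, t = 29 (check: 512·(-12) + 212·29 = 4).
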